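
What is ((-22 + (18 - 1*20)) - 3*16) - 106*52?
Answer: -5584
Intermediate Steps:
((-22 + (18 - 1*20)) - 3*16) - 106*52 = ((-22 + (18 - 20)) - 48) - 5512 = ((-22 - 2) - 48) - 5512 = (-24 - 48) - 5512 = -72 - 5512 = -5584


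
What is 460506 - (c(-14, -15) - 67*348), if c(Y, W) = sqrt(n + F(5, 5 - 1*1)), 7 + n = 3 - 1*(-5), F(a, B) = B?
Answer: 483822 - sqrt(5) ≈ 4.8382e+5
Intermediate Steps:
n = 1 (n = -7 + (3 - 1*(-5)) = -7 + (3 + 5) = -7 + 8 = 1)
c(Y, W) = sqrt(5) (c(Y, W) = sqrt(1 + (5 - 1*1)) = sqrt(1 + (5 - 1)) = sqrt(1 + 4) = sqrt(5))
460506 - (c(-14, -15) - 67*348) = 460506 - (sqrt(5) - 67*348) = 460506 - (sqrt(5) - 23316) = 460506 - (-23316 + sqrt(5)) = 460506 + (23316 - sqrt(5)) = 483822 - sqrt(5)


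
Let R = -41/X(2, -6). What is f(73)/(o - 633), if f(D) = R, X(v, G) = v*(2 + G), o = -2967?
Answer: -41/28800 ≈ -0.0014236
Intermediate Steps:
R = 41/8 (R = -41*1/(2*(2 - 6)) = -41/(2*(-4)) = -41/(-8) = -41*(-⅛) = 41/8 ≈ 5.1250)
f(D) = 41/8
f(73)/(o - 633) = 41/(8*(-2967 - 633)) = (41/8)/(-3600) = (41/8)*(-1/3600) = -41/28800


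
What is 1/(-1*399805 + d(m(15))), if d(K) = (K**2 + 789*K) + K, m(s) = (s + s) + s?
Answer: -1/362230 ≈ -2.7607e-6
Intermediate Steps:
m(s) = 3*s (m(s) = 2*s + s = 3*s)
d(K) = K**2 + 790*K
1/(-1*399805 + d(m(15))) = 1/(-1*399805 + (3*15)*(790 + 3*15)) = 1/(-399805 + 45*(790 + 45)) = 1/(-399805 + 45*835) = 1/(-399805 + 37575) = 1/(-362230) = -1/362230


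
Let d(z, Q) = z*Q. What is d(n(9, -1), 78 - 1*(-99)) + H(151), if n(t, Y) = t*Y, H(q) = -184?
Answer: -1777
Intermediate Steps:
n(t, Y) = Y*t
d(z, Q) = Q*z
d(n(9, -1), 78 - 1*(-99)) + H(151) = (78 - 1*(-99))*(-1*9) - 184 = (78 + 99)*(-9) - 184 = 177*(-9) - 184 = -1593 - 184 = -1777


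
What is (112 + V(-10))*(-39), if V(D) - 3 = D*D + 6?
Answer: -8619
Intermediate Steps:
V(D) = 9 + D² (V(D) = 3 + (D*D + 6) = 3 + (D² + 6) = 3 + (6 + D²) = 9 + D²)
(112 + V(-10))*(-39) = (112 + (9 + (-10)²))*(-39) = (112 + (9 + 100))*(-39) = (112 + 109)*(-39) = 221*(-39) = -8619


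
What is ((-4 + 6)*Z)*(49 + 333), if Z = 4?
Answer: 3056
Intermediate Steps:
((-4 + 6)*Z)*(49 + 333) = ((-4 + 6)*4)*(49 + 333) = (2*4)*382 = 8*382 = 3056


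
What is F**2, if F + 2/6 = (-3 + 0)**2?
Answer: 676/9 ≈ 75.111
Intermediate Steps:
F = 26/3 (F = -1/3 + (-3 + 0)**2 = -1/3 + (-3)**2 = -1/3 + 9 = 26/3 ≈ 8.6667)
F**2 = (26/3)**2 = 676/9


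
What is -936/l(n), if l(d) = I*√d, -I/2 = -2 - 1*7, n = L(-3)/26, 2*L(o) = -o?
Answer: -104*√39/3 ≈ -216.49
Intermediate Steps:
L(o) = -o/2 (L(o) = (-o)/2 = -o/2)
n = 3/52 (n = -½*(-3)/26 = (3/2)*(1/26) = 3/52 ≈ 0.057692)
I = 18 (I = -2*(-2 - 1*7) = -2*(-2 - 7) = -2*(-9) = 18)
l(d) = 18*√d
-936/l(n) = -936*√39/27 = -104*√39/3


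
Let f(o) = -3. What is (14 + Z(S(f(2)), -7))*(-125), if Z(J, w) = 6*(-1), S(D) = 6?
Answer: -1000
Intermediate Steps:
Z(J, w) = -6
(14 + Z(S(f(2)), -7))*(-125) = (14 - 6)*(-125) = 8*(-125) = -1000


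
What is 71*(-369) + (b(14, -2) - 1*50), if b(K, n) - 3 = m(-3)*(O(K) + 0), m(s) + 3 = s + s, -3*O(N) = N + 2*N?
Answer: -26120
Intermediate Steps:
O(N) = -N (O(N) = -(N + 2*N)/3 = -N)
m(s) = -3 + 2*s (m(s) = -3 + (s + s) = -3 + 2*s)
b(K, n) = 3 + 9*K (b(K, n) = 3 + (-3 + 2*(-3))*(-K + 0) = 3 + (-3 - 6)*(-K) = 3 - (-9)*K = 3 + 9*K)
71*(-369) + (b(14, -2) - 1*50) = 71*(-369) + ((3 + 9*14) - 1*50) = -26199 + ((3 + 126) - 50) = -26199 + (129 - 50) = -26199 + 79 = -26120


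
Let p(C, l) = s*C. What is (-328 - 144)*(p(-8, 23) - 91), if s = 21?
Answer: 122248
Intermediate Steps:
p(C, l) = 21*C
(-328 - 144)*(p(-8, 23) - 91) = (-328 - 144)*(21*(-8) - 91) = -472*(-168 - 91) = -472*(-259) = 122248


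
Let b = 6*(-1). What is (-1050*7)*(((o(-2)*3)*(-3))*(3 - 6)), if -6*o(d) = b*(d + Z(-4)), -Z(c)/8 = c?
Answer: -5953500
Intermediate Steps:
Z(c) = -8*c
b = -6
o(d) = 32 + d (o(d) = -(-1)*(d - 8*(-4)) = -(-1)*(d + 32) = -(-1)*(32 + d) = -(-192 - 6*d)/6 = 32 + d)
(-1050*7)*(((o(-2)*3)*(-3))*(3 - 6)) = (-1050*7)*((((32 - 2)*3)*(-3))*(3 - 6)) = (-150*49)*(((30*3)*(-3))*(-3)) = -7350*90*(-3)*(-3) = -(-1984500)*(-3) = -7350*810 = -5953500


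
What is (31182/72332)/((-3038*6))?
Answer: -5197/219744616 ≈ -2.3650e-5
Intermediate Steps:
(31182/72332)/((-3038*6)) = (31182*(1/72332))/(-18228) = (15591/36166)*(-1/18228) = -5197/219744616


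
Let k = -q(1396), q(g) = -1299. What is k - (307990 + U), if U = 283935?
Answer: -590626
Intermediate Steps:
k = 1299 (k = -1*(-1299) = 1299)
k - (307990 + U) = 1299 - (307990 + 283935) = 1299 - 1*591925 = 1299 - 591925 = -590626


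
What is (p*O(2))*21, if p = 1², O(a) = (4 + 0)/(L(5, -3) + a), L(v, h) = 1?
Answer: 28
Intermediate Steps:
O(a) = 4/(1 + a) (O(a) = (4 + 0)/(1 + a) = 4/(1 + a))
p = 1
(p*O(2))*21 = (1*(4/(1 + 2)))*21 = (1*(4/3))*21 = (4/3)*21 = 28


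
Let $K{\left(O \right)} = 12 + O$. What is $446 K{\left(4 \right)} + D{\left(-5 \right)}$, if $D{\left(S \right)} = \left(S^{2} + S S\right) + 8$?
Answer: $7194$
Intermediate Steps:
$D{\left(S \right)} = 8 + 2 S^{2}$ ($D{\left(S \right)} = \left(S^{2} + S^{2}\right) + 8 = 2 S^{2} + 8 = 8 + 2 S^{2}$)
$446 K{\left(4 \right)} + D{\left(-5 \right)} = 446 \left(12 + 4\right) + \left(8 + 2 \left(-5\right)^{2}\right) = 446 \cdot 16 + \left(8 + 2 \cdot 25\right) = 7136 + \left(8 + 50\right) = 7136 + 58 = 7194$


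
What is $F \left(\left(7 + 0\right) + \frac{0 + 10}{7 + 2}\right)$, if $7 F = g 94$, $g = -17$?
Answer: $- \frac{116654}{63} \approx -1851.7$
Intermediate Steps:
$F = - \frac{1598}{7}$ ($F = \frac{\left(-17\right) 94}{7} = \frac{1}{7} \left(-1598\right) = - \frac{1598}{7} \approx -228.29$)
$F \left(\left(7 + 0\right) + \frac{0 + 10}{7 + 2}\right) = - \frac{1598 \left(\left(7 + 0\right) + \frac{0 + 10}{7 + 2}\right)}{7} = - \frac{1598 \left(7 + \frac{10}{9}\right)}{7} = \left(- \frac{1598}{7}\right) \frac{73}{9} = - \frac{116654}{63}$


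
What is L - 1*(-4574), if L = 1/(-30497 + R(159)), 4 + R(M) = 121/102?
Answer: 14229626992/3110981 ≈ 4574.0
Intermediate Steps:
R(M) = -287/102 (R(M) = -4 + 121/102 = -287/102)
L = -102/3110981 (L = 1/(-30497 - 287/102) = 1/(-3110981/102) = -102/3110981 ≈ -3.2787e-5)
L - 1*(-4574) = -102/3110981 - 1*(-4574) = -102/3110981 + 4574 = 14229626992/3110981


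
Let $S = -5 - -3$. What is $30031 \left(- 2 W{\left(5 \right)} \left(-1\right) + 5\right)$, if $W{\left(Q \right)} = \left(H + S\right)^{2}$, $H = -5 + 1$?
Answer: $2312387$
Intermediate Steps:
$H = -4$
$S = -2$ ($S = -5 + 3 = -2$)
$W{\left(Q \right)} = 36$ ($W{\left(Q \right)} = \left(-4 - 2\right)^{2} = \left(-6\right)^{2} = 36$)
$30031 \left(- 2 W{\left(5 \right)} \left(-1\right) + 5\right) = 30031 \left(\left(-2\right) 36 \left(-1\right) + 5\right) = 30031 \left(\left(-72\right) \left(-1\right) + 5\right) = 30031 \left(72 + 5\right) = 30031 \cdot 77 = 2312387$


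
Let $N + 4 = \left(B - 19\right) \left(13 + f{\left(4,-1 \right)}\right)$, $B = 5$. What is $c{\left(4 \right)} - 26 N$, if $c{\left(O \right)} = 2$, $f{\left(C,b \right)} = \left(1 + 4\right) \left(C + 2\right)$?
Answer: $15758$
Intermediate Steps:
$f{\left(C,b \right)} = 10 + 5 C$ ($f{\left(C,b \right)} = 5 \left(2 + C\right) = 10 + 5 C$)
$N = -606$ ($N = -4 + \left(5 - 19\right) \left(13 + \left(10 + 5 \cdot 4\right)\right) = -4 - 14 \left(13 + \left(10 + 20\right)\right) = -4 - 14 \left(13 + 30\right) = -4 - 602 = -606$)
$c{\left(4 \right)} - 26 N = 2 - -15756 = 2 + 15756 = 15758$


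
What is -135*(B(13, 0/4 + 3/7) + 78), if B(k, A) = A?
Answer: -74115/7 ≈ -10588.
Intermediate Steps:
-135*(B(13, 0/4 + 3/7) + 78) = -135*((0/4 + 3/7) + 78) = -135*((0*(1/4) + 3*(1/7)) + 78) = -135*((0 + 3/7) + 78) = -135*(3/7 + 78) = -135*549/7 = -74115/7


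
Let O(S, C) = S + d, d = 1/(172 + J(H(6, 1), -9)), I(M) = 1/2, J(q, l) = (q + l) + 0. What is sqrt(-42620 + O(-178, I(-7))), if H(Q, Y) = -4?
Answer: I*sqrt(1081976079)/159 ≈ 206.88*I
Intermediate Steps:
J(q, l) = l + q (J(q, l) = (l + q) + 0 = l + q)
I(M) = 1/2
d = 1/159 (d = 1/(172 + (-9 - 4)) = 1/(172 - 13) = 1/159 ≈ 0.0062893)
O(S, C) = 1/159 + S (O(S, C) = S + 1/159 = 1/159 + S)
sqrt(-42620 + O(-178, I(-7))) = sqrt(-42620 + (1/159 - 178)) = sqrt(-42620 - 28301/159) = sqrt(-6804881/159) = I*sqrt(1081976079)/159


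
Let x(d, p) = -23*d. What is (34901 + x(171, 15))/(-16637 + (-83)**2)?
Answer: -7742/2437 ≈ -3.1769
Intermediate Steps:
(34901 + x(171, 15))/(-16637 + (-83)**2) = (34901 - 23*171)/(-16637 + (-83)**2) = (34901 - 3933)/(-16637 + 6889) = 30968/(-9748) = 30968*(-1/9748) = -7742/2437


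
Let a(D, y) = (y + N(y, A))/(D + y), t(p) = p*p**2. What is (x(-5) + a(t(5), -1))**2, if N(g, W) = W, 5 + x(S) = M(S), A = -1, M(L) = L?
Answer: 385641/3844 ≈ 100.32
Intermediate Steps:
t(p) = p**3
x(S) = -5 + S
a(D, y) = (-1 + y)/(D + y) (a(D, y) = (y - 1)/(D + y) = (-1 + y)/(D + y))
(x(-5) + a(t(5), -1))**2 = ((-5 - 5) + (-1 - 1)/(5**3 - 1))**2 = (-10 - 2/(125 - 1))**2 = (-10 - 2/124)**2 = (-10 + (1/124)*(-2))**2 = (-10 - 1/62)**2 = (-621/62)**2 = 385641/3844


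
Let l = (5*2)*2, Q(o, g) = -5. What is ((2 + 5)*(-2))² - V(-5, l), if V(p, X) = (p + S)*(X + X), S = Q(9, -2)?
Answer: 596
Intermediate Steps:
S = -5
l = 20 (l = 10*2 = 20)
V(p, X) = 2*X*(-5 + p) (V(p, X) = (p - 5)*(X + X) = (-5 + p)*(2*X) = 2*X*(-5 + p))
((2 + 5)*(-2))² - V(-5, l) = ((2 + 5)*(-2))² - 2*20*(-5 - 5) = (7*(-2))² - 2*20*(-10) = (-14)² - 1*(-400) = 196 + 400 = 596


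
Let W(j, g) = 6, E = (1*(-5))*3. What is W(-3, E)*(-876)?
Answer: -5256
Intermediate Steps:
E = -15 (E = -5*3 = -15)
W(-3, E)*(-876) = 6*(-876) = -5256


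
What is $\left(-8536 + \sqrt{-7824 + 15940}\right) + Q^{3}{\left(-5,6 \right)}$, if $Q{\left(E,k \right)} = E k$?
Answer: $-35536 + 2 \sqrt{2029} \approx -35446.0$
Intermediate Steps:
$\left(-8536 + \sqrt{-7824 + 15940}\right) + Q^{3}{\left(-5,6 \right)} = \left(-8536 + \sqrt{-7824 + 15940}\right) + \left(\left(-5\right) 6\right)^{3} = \left(-8536 + \sqrt{8116}\right) + \left(-30\right)^{3} = \left(-8536 + 2 \sqrt{2029}\right) - 27000 = -35536 + 2 \sqrt{2029}$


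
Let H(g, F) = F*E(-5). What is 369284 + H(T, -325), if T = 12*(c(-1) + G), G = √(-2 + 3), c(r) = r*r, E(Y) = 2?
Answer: 368634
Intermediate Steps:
c(r) = r²
G = 1 (G = √1 = 1)
T = 24 (T = 12*((-1)² + 1) = 12*(1 + 1) = 12*2 = 24)
H(g, F) = 2*F (H(g, F) = F*2 = 2*F)
369284 + H(T, -325) = 369284 + 2*(-325) = 369284 - 650 = 368634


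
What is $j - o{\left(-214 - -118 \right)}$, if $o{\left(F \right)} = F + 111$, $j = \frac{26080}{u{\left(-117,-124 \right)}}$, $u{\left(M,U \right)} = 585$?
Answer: $\frac{3461}{117} \approx 29.581$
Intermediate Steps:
$j = \frac{5216}{117}$ ($j = \frac{26080}{585} = 26080 \cdot \frac{1}{585} = \frac{5216}{117} \approx 44.581$)
$o{\left(F \right)} = 111 + F$
$j - o{\left(-214 - -118 \right)} = \frac{5216}{117} - \left(111 - 96\right) = \frac{5216}{117} - 15 = \frac{3461}{117}$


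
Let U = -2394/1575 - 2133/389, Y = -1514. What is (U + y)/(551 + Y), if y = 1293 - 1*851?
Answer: -4230343/9365175 ≈ -0.45171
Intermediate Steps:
y = 442 (y = 1293 - 851 = 442)
U = -68107/9725 (U = -2394*1/1575 - 2133*1/389 = -38/25 - 2133/389 = -68107/9725 ≈ -7.0033)
(U + y)/(551 + Y) = (-68107/9725 + 442)/(551 - 1514) = (4230343/9725)/(-963) = (4230343/9725)*(-1/963) = -4230343/9365175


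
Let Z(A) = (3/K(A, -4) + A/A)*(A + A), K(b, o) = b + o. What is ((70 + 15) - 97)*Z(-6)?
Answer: 504/5 ≈ 100.80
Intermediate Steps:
Z(A) = 2*A*(1 + 3/(-4 + A)) (Z(A) = (3/(A - 4) + A/A)*(A + A) = (3/(-4 + A) + 1)*(2*A) = (1 + 3/(-4 + A))*(2*A) = 2*A*(1 + 3/(-4 + A)))
((70 + 15) - 97)*Z(-6) = ((70 + 15) - 97)*(2*(-6)*(-1 - 6)/(-4 - 6)) = (85 - 97)*(2*(-6)*(-7)/(-10)) = -24*(-6)*(-1)*(-7)/10 = -12*(-42/5) = 504/5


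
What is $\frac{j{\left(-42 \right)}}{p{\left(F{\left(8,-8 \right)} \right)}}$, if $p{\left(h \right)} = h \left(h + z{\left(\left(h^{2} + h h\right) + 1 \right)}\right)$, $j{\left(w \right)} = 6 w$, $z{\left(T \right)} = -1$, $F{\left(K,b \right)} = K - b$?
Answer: $- \frac{21}{20} \approx -1.05$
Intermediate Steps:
$p{\left(h \right)} = h \left(-1 + h\right)$ ($p{\left(h \right)} = h \left(h - 1\right) = h \left(-1 + h\right)$)
$\frac{j{\left(-42 \right)}}{p{\left(F{\left(8,-8 \right)} \right)}} = \frac{6 \left(-42\right)}{\left(8 - -8\right) \left(-1 + \left(8 - -8\right)\right)} = - \frac{252}{\left(8 + 8\right) \left(-1 + \left(8 + 8\right)\right)} = - \frac{252}{16 \left(-1 + 16\right)} = - \frac{252}{16 \cdot 15} = - \frac{252}{240} = \left(-252\right) \frac{1}{240} = - \frac{21}{20}$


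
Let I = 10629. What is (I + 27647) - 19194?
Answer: 19082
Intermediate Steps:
(I + 27647) - 19194 = (10629 + 27647) - 19194 = 38276 - 19194 = 19082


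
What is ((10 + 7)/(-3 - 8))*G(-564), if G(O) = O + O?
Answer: 19176/11 ≈ 1743.3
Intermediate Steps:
G(O) = 2*O
((10 + 7)/(-3 - 8))*G(-564) = ((10 + 7)/(-3 - 8))*(2*(-564)) = (17/(-11))*(-1128) = (17*(-1/11))*(-1128) = -17/11*(-1128) = 19176/11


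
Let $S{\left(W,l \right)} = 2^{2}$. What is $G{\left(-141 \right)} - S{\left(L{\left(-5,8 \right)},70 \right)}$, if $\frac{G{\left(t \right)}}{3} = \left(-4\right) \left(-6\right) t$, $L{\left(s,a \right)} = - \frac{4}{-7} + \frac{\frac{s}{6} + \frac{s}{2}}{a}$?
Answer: $-10156$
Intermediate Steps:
$L{\left(s,a \right)} = \frac{4}{7} + \frac{2 s}{3 a}$ ($L{\left(s,a \right)} = \left(-4\right) \left(- \frac{1}{7}\right) + \frac{s \frac{1}{6} + s \frac{1}{2}}{a} = \frac{4}{7} + \frac{\frac{s}{6} + \frac{s}{2}}{a} = \frac{4}{7} + \frac{\frac{2}{3} s}{a} = \frac{4}{7} + \frac{2 s}{3 a}$)
$S{\left(W,l \right)} = 4$
$G{\left(t \right)} = 72 t$ ($G{\left(t \right)} = 3 \left(-4\right) \left(-6\right) t = 3 \cdot 24 t = 72 t$)
$G{\left(-141 \right)} - S{\left(L{\left(-5,8 \right)},70 \right)} = 72 \left(-141\right) - 4 = -10152 - 4 = -10156$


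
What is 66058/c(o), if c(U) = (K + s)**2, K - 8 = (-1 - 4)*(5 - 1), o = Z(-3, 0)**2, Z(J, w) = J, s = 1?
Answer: 66058/121 ≈ 545.93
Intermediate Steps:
o = 9 (o = (-3)**2 = 9)
K = -12 (K = 8 + (-1 - 4)*(5 - 1) = 8 - 5*4 = 8 - 20 = -12)
c(U) = 121 (c(U) = (-12 + 1)**2 = (-11)**2 = 121)
66058/c(o) = 66058/121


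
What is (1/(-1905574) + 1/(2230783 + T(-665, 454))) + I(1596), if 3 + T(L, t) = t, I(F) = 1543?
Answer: 1640124712893982/1062945374579 ≈ 1543.0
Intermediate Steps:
T(L, t) = -3 + t
(1/(-1905574) + 1/(2230783 + T(-665, 454))) + I(1596) = (1/(-1905574) + 1/(2230783 + (-3 + 454))) + 1543 = (-1/1905574 + 1/(2230783 + 451)) + 1543 = (-1/1905574 + 1/2231234) + 1543 = -81415/1062945374579 + 1543 = 1640124712893982/1062945374579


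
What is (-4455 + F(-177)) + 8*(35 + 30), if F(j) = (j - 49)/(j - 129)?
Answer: -601942/153 ≈ -3934.3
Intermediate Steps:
F(j) = (-49 + j)/(-129 + j)
(-4455 + F(-177)) + 8*(35 + 30) = (-4455 + (-49 - 177)/(-129 - 177)) + 8*(35 + 30) = (-4455 - 226/(-306)) + 8*65 = (-4455 - 1/306*(-226)) + 520 = (-4455 + 113/153) + 520 = -681502/153 + 520 = -601942/153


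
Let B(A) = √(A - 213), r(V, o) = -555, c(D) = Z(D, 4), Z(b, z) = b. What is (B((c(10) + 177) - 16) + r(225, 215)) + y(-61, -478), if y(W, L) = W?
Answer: -616 + I*√42 ≈ -616.0 + 6.4807*I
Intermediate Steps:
c(D) = D
B(A) = √(-213 + A)
(B((c(10) + 177) - 16) + r(225, 215)) + y(-61, -478) = (√(-213 + ((10 + 177) - 16)) - 555) - 61 = (√(-213 + (187 - 16)) - 555) - 61 = (√(-213 + 171) - 555) - 61 = (√(-42) - 555) - 61 = (I*√42 - 555) - 61 = (-555 + I*√42) - 61 = -616 + I*√42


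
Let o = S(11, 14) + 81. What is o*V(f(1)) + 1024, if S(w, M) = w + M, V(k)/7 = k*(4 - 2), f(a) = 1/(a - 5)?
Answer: 653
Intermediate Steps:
f(a) = 1/(-5 + a)
V(k) = 14*k (V(k) = 7*(k*(4 - 2)) = 7*(k*2) = 7*(2*k) = 14*k)
S(w, M) = M + w
o = 106 (o = (14 + 11) + 81 = 25 + 81 = 106)
o*V(f(1)) + 1024 = 106*(14/(-5 + 1)) + 1024 = 106*(14/(-4)) + 1024 = 106*(14*(-¼)) + 1024 = 106*(-7/2) + 1024 = -371 + 1024 = 653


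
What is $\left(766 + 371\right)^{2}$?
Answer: $1292769$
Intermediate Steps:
$\left(766 + 371\right)^{2} = 1137^{2} = 1292769$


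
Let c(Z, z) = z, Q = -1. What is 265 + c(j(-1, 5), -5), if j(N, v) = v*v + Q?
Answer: 260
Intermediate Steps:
j(N, v) = -1 + v**2 (j(N, v) = v*v - 1 = v**2 - 1 = -1 + v**2)
265 + c(j(-1, 5), -5) = 265 - 5 = 260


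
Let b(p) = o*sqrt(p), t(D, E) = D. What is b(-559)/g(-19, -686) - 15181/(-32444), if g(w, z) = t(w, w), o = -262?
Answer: 15181/32444 + 262*I*sqrt(559)/19 ≈ 0.46791 + 326.03*I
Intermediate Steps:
b(p) = -262*sqrt(p)
g(w, z) = w
b(-559)/g(-19, -686) - 15181/(-32444) = -262*I*sqrt(559)/(-19) - 15181/(-32444) = -262*I*sqrt(559)*(-1/19) - 15181*(-1/32444) = -262*I*sqrt(559)*(-1/19) + 15181/32444 = 262*I*sqrt(559)/19 + 15181/32444 = 15181/32444 + 262*I*sqrt(559)/19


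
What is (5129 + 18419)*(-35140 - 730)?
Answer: -844666760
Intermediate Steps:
(5129 + 18419)*(-35140 - 730) = 23548*(-35870) = -844666760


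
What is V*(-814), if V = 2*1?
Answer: -1628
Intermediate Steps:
V = 2
V*(-814) = 2*(-814) = -1628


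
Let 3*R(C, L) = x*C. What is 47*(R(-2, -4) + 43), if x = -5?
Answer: 6533/3 ≈ 2177.7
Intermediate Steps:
R(C, L) = -5*C/3 (R(C, L) = (-5*C)/3 = -5*C/3)
47*(R(-2, -4) + 43) = 47*(-5/3*(-2) + 43) = 47*(10/3 + 43) = 47*(139/3) = 6533/3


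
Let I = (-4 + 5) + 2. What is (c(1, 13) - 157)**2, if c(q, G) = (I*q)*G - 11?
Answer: 16641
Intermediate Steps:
I = 3 (I = 1 + 2 = 3)
c(q, G) = -11 + 3*G*q (c(q, G) = (3*q)*G - 11 = 3*G*q - 11 = -11 + 3*G*q)
(c(1, 13) - 157)**2 = ((-11 + 3*13*1) - 157)**2 = ((-11 + 39) - 157)**2 = (28 - 157)**2 = (-129)**2 = 16641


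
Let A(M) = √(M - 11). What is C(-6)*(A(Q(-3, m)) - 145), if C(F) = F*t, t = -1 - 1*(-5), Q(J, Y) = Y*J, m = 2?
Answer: 3480 - 24*I*√17 ≈ 3480.0 - 98.955*I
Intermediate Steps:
Q(J, Y) = J*Y
t = 4 (t = -1 + 5 = 4)
C(F) = 4*F (C(F) = F*4 = 4*F)
A(M) = √(-11 + M)
C(-6)*(A(Q(-3, m)) - 145) = (4*(-6))*(√(-11 - 3*2) - 145) = -24*(√(-11 - 6) - 145) = -24*(√(-17) - 145) = -24*(I*√17 - 145) = -24*(-145 + I*√17) = 3480 - 24*I*√17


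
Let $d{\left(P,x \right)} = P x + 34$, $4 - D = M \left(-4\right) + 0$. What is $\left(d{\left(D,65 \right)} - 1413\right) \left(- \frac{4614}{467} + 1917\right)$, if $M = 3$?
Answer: $- \frac{301921875}{467} \approx -6.4651 \cdot 10^{5}$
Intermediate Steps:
$D = 16$ ($D = 4 - \left(3 \left(-4\right) + 0\right) = 4 - \left(-12 + 0\right) = 4 - -12 = 4 + 12 = 16$)
$d{\left(P,x \right)} = 34 + P x$
$\left(d{\left(D,65 \right)} - 1413\right) \left(- \frac{4614}{467} + 1917\right) = \left(\left(34 + 16 \cdot 65\right) - 1413\right) \left(- \frac{4614}{467} + 1917\right) = \left(\left(34 + 1040\right) - 1413\right) \left(\left(-4614\right) \frac{1}{467} + 1917\right) = \left(1074 - 1413\right) \left(- \frac{4614}{467} + 1917\right) = \left(-339\right) \frac{890625}{467} = - \frac{301921875}{467}$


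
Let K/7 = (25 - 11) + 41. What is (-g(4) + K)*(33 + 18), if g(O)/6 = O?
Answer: 18411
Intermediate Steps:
g(O) = 6*O
K = 385 (K = 7*((25 - 11) + 41) = 7*(14 + 41) = 7*55 = 385)
(-g(4) + K)*(33 + 18) = (-6*4 + 385)*(33 + 18) = (-1*24 + 385)*51 = (-24 + 385)*51 = 361*51 = 18411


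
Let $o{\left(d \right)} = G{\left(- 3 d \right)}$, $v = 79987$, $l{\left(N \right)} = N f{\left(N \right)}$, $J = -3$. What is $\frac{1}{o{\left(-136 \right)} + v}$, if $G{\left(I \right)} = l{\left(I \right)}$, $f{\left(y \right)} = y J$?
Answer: $- \frac{1}{419405} \approx -2.3843 \cdot 10^{-6}$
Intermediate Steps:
$f{\left(y \right)} = - 3 y$ ($f{\left(y \right)} = y \left(-3\right) = - 3 y$)
$l{\left(N \right)} = - 3 N^{2}$ ($l{\left(N \right)} = N \left(- 3 N\right) = - 3 N^{2}$)
$G{\left(I \right)} = - 3 I^{2}$
$o{\left(d \right)} = - 27 d^{2}$ ($o{\left(d \right)} = - 3 \left(- 3 d\right)^{2} = - 3 \cdot 9 d^{2} = - 27 d^{2}$)
$\frac{1}{o{\left(-136 \right)} + v} = \frac{1}{- 27 \left(-136\right)^{2} + 79987} = \frac{1}{\left(-27\right) 18496 + 79987} = \frac{1}{-499392 + 79987} = \frac{1}{-419405} = - \frac{1}{419405}$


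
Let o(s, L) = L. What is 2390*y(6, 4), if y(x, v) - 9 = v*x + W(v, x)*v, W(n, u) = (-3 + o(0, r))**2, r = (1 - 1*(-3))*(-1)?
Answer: 547310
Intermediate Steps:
r = -4 (r = (1 + 3)*(-1) = 4*(-1) = -4)
W(n, u) = 49 (W(n, u) = (-3 - 4)**2 = (-7)**2 = 49)
y(x, v) = 9 + 49*v + v*x (y(x, v) = 9 + (v*x + 49*v) = 9 + (49*v + v*x) = 9 + 49*v + v*x)
2390*y(6, 4) = 2390*(9 + 49*4 + 4*6) = 2390*(9 + 196 + 24) = 2390*229 = 547310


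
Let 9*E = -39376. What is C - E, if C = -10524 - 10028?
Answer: -145592/9 ≈ -16177.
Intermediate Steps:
E = -39376/9 (E = (1/9)*(-39376) = -39376/9 ≈ -4375.1)
C = -20552
C - E = -20552 - 1*(-39376/9) = -20552 + 39376/9 = -145592/9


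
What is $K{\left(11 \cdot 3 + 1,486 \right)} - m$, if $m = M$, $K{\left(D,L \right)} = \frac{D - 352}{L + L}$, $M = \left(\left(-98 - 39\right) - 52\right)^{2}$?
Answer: $- \frac{5786855}{162} \approx -35721.0$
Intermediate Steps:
$M = 35721$ ($M = \left(\left(-98 - 39\right) - 52\right)^{2} = \left(-137 - 52\right)^{2} = \left(-189\right)^{2} = 35721$)
$K{\left(D,L \right)} = \frac{-352 + D}{2 L}$
$m = 35721$
$K{\left(11 \cdot 3 + 1,486 \right)} - m = \frac{-352 + \left(11 \cdot 3 + 1\right)}{2 \cdot 486} - 35721 = \frac{1}{2} \cdot \frac{1}{486} \left(-352 + \left(33 + 1\right)\right) - 35721 = \frac{1}{2} \cdot \frac{1}{486} \left(-352 + 34\right) - 35721 = \frac{1}{2} \cdot \frac{1}{486} \left(-318\right) - 35721 = - \frac{53}{162} - 35721 = - \frac{5786855}{162}$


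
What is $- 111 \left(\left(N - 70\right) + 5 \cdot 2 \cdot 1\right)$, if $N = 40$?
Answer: $2220$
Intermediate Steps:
$- 111 \left(\left(N - 70\right) + 5 \cdot 2 \cdot 1\right) = - 111 \left(\left(40 - 70\right) + 5 \cdot 2 \cdot 1\right) = - 111 \left(-30 + 10 \cdot 1\right) = - 111 \left(-30 + 10\right) = \left(-111\right) \left(-20\right) = 2220$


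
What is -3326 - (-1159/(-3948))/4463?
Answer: -58603868383/17619924 ≈ -3326.0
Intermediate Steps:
-3326 - (-1159/(-3948))/4463 = -3326 - (-1159*(-1/3948))/4463 = -3326 - 1159/(3948*4463) = -3326 - 1*1159/17619924 = -3326 - 1159/17619924 = -58603868383/17619924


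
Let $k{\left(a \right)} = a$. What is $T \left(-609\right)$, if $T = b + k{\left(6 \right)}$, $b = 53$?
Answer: $-35931$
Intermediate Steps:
$T = 59$ ($T = 53 + 6 = 59$)
$T \left(-609\right) = 59 \left(-609\right) = -35931$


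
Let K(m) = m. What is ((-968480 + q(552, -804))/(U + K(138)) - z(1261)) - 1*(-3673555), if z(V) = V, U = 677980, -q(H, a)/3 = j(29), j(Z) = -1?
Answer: 2490247694215/678118 ≈ 3.6723e+6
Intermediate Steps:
q(H, a) = 3 (q(H, a) = -3*(-1) = 3)
((-968480 + q(552, -804))/(U + K(138)) - z(1261)) - 1*(-3673555) = ((-968480 + 3)/(677980 + 138) - 1*1261) - 1*(-3673555) = (-968477/678118 - 1261) + 3673555 = -856075275/678118 + 3673555 = 2490247694215/678118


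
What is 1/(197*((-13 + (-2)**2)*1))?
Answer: -1/1773 ≈ -0.00056402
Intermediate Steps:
1/(197*((-13 + (-2)**2)*1)) = 1/(197*((-13 + 4)*1)) = 1/(197*(-9*1)) = 1/(197*(-9)) = 1/(-1773) = -1/1773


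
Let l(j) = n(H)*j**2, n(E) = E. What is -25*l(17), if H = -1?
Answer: 7225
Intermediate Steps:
l(j) = -j**2
-25*l(17) = -(-25)*17**2 = -(-25)*289 = -25*(-289) = 7225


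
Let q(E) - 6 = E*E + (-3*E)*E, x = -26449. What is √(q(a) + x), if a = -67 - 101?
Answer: I*√82891 ≈ 287.91*I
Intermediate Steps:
a = -168
q(E) = 6 - 2*E² (q(E) = 6 + (E*E + (-3*E)*E) = 6 + (E² - 3*E²) = 6 - 2*E²)
√(q(a) + x) = √((6 - 2*(-168)²) - 26449) = √((6 - 2*28224) - 26449) = √((6 - 56448) - 26449) = √(-56442 - 26449) = √(-82891) = I*√82891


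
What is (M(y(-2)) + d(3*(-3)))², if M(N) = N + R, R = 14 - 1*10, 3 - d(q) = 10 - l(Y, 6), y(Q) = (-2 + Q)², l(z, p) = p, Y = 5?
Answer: 361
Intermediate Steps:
d(q) = -1 (d(q) = 3 - (10 - 1*6) = 3 - (10 - 6) = 3 - 1*4 = 3 - 4 = -1)
R = 4 (R = 14 - 10 = 4)
M(N) = 4 + N (M(N) = N + 4 = 4 + N)
(M(y(-2)) + d(3*(-3)))² = ((4 + (-2 - 2)²) - 1)² = ((4 + (-4)²) - 1)² = ((4 + 16) - 1)² = (20 - 1)² = 19² = 361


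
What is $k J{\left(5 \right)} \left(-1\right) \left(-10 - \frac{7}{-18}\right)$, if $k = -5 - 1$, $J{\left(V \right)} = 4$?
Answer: $- \frac{692}{3} \approx -230.67$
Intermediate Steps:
$k = -6$ ($k = -5 - 1 = -6$)
$k J{\left(5 \right)} \left(-1\right) \left(-10 - \frac{7}{-18}\right) = \left(-6\right) 4 \left(-1\right) \left(-10 - \frac{7}{-18}\right) = \left(-24\right) \left(-1\right) \left(-10 - - \frac{7}{18}\right) = 24 \left(-10 + \frac{7}{18}\right) = 24 \left(- \frac{173}{18}\right) = - \frac{692}{3}$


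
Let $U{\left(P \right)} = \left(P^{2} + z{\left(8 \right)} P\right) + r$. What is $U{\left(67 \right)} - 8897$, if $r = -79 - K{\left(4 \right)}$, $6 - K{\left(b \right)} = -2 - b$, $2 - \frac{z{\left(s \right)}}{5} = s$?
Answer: $-6509$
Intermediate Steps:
$z{\left(s \right)} = 10 - 5 s$
$K{\left(b \right)} = 8 + b$ ($K{\left(b \right)} = 6 - \left(-2 - b\right) = 6 + \left(2 + b\right) = 8 + b$)
$r = -91$ ($r = -79 - \left(8 + 4\right) = -79 - 12 = -91$)
$U{\left(P \right)} = -91 + P^{2} - 30 P$ ($U{\left(P \right)} = \left(P^{2} + \left(10 - 40\right) P\right) - 91 = \left(P^{2} - 30 P\right) - 91 = -91 + P^{2} - 30 P$)
$U{\left(67 \right)} - 8897 = \left(-91 + 67^{2} - 2010\right) - 8897 = \left(-91 + 4489 - 2010\right) - 8897 = 2388 - 8897 = -6509$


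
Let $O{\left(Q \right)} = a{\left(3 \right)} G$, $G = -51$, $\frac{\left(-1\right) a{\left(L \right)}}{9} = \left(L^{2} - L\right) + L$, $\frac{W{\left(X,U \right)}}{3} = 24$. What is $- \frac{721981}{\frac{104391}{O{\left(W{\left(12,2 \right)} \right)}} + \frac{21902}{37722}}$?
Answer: $- \frac{2083444397073}{74598416} \approx -27929.0$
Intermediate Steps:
$W{\left(X,U \right)} = 72$ ($W{\left(X,U \right)} = 3 \cdot 24 = 72$)
$a{\left(L \right)} = - 9 L^{2}$ ($a{\left(L \right)} = - 9 \left(\left(L^{2} - L\right) + L\right) = - 9 L^{2}$)
$O{\left(Q \right)} = 4131$ ($O{\left(Q \right)} = - 9 \cdot 3^{2} \left(-51\right) = \left(-9\right) 9 \left(-51\right) = \left(-81\right) \left(-51\right) = 4131$)
$- \frac{721981}{\frac{104391}{O{\left(W{\left(12,2 \right)} \right)}} + \frac{21902}{37722}} = - \frac{721981}{\frac{104391}{4131} + \frac{21902}{37722}} = - \frac{721981}{104391 \cdot \frac{1}{4131} + 21902 \cdot \frac{1}{37722}} = - \frac{721981}{\frac{11599}{459} + \frac{10951}{18861}} = - \frac{721981}{\frac{74598416}{2885733}} = \left(-721981\right) \frac{2885733}{74598416} = - \frac{2083444397073}{74598416}$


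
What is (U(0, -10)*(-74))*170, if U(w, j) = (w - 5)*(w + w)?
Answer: 0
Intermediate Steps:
U(w, j) = 2*w*(-5 + w) (U(w, j) = (-5 + w)*(2*w) = 2*w*(-5 + w))
(U(0, -10)*(-74))*170 = ((2*0*(-5 + 0))*(-74))*170 = ((2*0*(-5))*(-74))*170 = (0*(-74))*170 = 0*170 = 0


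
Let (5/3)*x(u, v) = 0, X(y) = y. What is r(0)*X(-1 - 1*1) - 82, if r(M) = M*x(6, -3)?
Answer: -82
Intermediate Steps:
x(u, v) = 0 (x(u, v) = (⅗)*0 = 0)
r(M) = 0 (r(M) = M*0 = 0)
r(0)*X(-1 - 1*1) - 82 = 0*(-1 - 1*1) - 82 = 0*(-1 - 1) - 82 = 0*(-2) - 82 = 0 - 82 = -82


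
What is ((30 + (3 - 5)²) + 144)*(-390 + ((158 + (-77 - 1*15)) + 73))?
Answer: -44678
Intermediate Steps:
((30 + (3 - 5)²) + 144)*(-390 + ((158 + (-77 - 1*15)) + 73)) = ((30 + (-2)²) + 144)*(-390 + ((158 + (-77 - 15)) + 73)) = ((30 + 4) + 144)*(-390 + ((158 - 92) + 73)) = (34 + 144)*(-390 + (66 + 73)) = 178*(-390 + 139) = 178*(-251) = -44678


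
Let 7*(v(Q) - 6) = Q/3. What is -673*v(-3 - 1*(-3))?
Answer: -4038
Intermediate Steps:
v(Q) = 6 + Q/21 (v(Q) = 6 + (Q/3)/7 = 6 + Q/21)
-673*v(-3 - 1*(-3)) = -673*(6 + (-3 - 1*(-3))/21) = -673*(6 + (-3 + 3)/21) = -673*(6 + (1/21)*0) = -673*(6 + 0) = -673*6 = -4038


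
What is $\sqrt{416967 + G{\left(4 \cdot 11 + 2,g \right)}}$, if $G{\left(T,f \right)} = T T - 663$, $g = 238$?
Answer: $2 \sqrt{104605} \approx 646.85$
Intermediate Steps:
$G{\left(T,f \right)} = -663 + T^{2}$ ($G{\left(T,f \right)} = T^{2} - 663 = -663 + T^{2}$)
$\sqrt{416967 + G{\left(4 \cdot 11 + 2,g \right)}} = \sqrt{416967 - \left(663 - \left(4 \cdot 11 + 2\right)^{2}\right)} = \sqrt{416967 - \left(663 - \left(44 + 2\right)^{2}\right)} = \sqrt{416967 - \left(663 - 46^{2}\right)} = \sqrt{416967 + \left(-663 + 2116\right)} = \sqrt{416967 + 1453} = \sqrt{418420} = 2 \sqrt{104605}$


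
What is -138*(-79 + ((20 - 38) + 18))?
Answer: 10902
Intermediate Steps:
-138*(-79 + ((20 - 38) + 18)) = -138*(-79 + (-18 + 18)) = -138*(-79 + 0) = -138*(-79) = 10902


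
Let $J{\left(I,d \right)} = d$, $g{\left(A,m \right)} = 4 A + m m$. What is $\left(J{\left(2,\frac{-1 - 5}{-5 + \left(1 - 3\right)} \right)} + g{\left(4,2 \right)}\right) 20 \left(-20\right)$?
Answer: $- \frac{58400}{7} \approx -8342.9$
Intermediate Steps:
$g{\left(A,m \right)} = m^{2} + 4 A$ ($g{\left(A,m \right)} = 4 A + m^{2} = m^{2} + 4 A$)
$\left(J{\left(2,\frac{-1 - 5}{-5 + \left(1 - 3\right)} \right)} + g{\left(4,2 \right)}\right) 20 \left(-20\right) = \left(\frac{-1 - 5}{-5 + \left(1 - 3\right)} + \left(2^{2} + 4 \cdot 4\right)\right) 20 \left(-20\right) = \left(- \frac{6}{-5 - 2} + \left(4 + 16\right)\right) 20 \left(-20\right) = \left(- \frac{6}{-7} + 20\right) 20 \left(-20\right) = \left(\left(-6\right) \left(- \frac{1}{7}\right) + 20\right) 20 \left(-20\right) = \left(\frac{6}{7} + 20\right) 20 \left(-20\right) = \frac{146}{7} \cdot 20 \left(-20\right) = \frac{2920}{7} \left(-20\right) = - \frac{58400}{7}$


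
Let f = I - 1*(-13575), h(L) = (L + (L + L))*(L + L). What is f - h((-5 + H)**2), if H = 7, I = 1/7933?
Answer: 106928908/7933 ≈ 13479.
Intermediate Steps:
I = 1/7933 ≈ 0.00012606
h(L) = 6*L**2 (h(L) = (L + 2*L)*(2*L) = (3*L)*(2*L) = 6*L**2)
f = 107690476/7933 (f = 1/7933 - 1*(-13575) = 1/7933 + 13575 = 107690476/7933 ≈ 13575.)
f - h((-5 + H)**2) = 107690476/7933 - 6*((-5 + 7)**2)**2 = 107690476/7933 - 6*(2**2)**2 = 107690476/7933 - 6*4**2 = 107690476/7933 - 6*16 = 107690476/7933 - 1*96 = 107690476/7933 - 96 = 106928908/7933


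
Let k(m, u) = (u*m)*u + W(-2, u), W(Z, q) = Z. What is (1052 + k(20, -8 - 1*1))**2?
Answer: 7128900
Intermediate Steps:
k(m, u) = -2 + m*u**2 (k(m, u) = (u*m)*u - 2 = (m*u)*u - 2 = m*u**2 - 2 = -2 + m*u**2)
(1052 + k(20, -8 - 1*1))**2 = (1052 + (-2 + 20*(-8 - 1*1)**2))**2 = (1052 + (-2 + 20*(-8 - 1)**2))**2 = (1052 + (-2 + 20*(-9)**2))**2 = (1052 + (-2 + 20*81))**2 = (1052 + (-2 + 1620))**2 = (1052 + 1618)**2 = 2670**2 = 7128900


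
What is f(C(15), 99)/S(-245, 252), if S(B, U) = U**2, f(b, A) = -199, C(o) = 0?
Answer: -199/63504 ≈ -0.0031337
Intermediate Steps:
f(C(15), 99)/S(-245, 252) = -199/(252**2) = -199/63504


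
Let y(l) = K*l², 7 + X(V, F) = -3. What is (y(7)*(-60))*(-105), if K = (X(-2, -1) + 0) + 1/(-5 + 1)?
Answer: -3164175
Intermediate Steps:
X(V, F) = -10 (X(V, F) = -7 - 3 = -10)
K = -41/4 (K = (-10 + 0) + 1/(-5 + 1) = -10 + 1/(-4) = -10 - ¼ = -41/4 ≈ -10.250)
y(l) = -41*l²/4
(y(7)*(-60))*(-105) = (-41/4*7²*(-60))*(-105) = (-41/4*49*(-60))*(-105) = -2009/4*(-60)*(-105) = 30135*(-105) = -3164175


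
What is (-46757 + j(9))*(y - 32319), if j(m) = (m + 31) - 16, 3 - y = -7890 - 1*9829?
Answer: 682161601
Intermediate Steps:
y = 17722 (y = 3 - (-7890 - 1*9829) = 3 - (-7890 - 9829) = 3 - 1*(-17719) = 3 + 17719 = 17722)
j(m) = 15 + m (j(m) = (31 + m) - 16 = 15 + m)
(-46757 + j(9))*(y - 32319) = (-46757 + (15 + 9))*(17722 - 32319) = (-46757 + 24)*(-14597) = -46733*(-14597) = 682161601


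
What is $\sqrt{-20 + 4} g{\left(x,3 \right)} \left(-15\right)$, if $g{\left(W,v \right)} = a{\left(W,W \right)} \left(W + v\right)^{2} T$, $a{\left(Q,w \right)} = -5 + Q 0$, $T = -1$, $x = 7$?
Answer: $- 30000 i \approx - 30000.0 i$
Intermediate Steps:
$a{\left(Q,w \right)} = -5$ ($a{\left(Q,w \right)} = -5 + 0 = -5$)
$g{\left(W,v \right)} = 5 \left(W + v\right)^{2}$ ($g{\left(W,v \right)} = - 5 \left(W + v\right)^{2} \left(-1\right) = 5 \left(W + v\right)^{2}$)
$\sqrt{-20 + 4} g{\left(x,3 \right)} \left(-15\right) = \sqrt{-20 + 4} \cdot 5 \left(7 + 3\right)^{2} \left(-15\right) = \sqrt{-16} \cdot 5 \cdot 10^{2} \left(-15\right) = 4 i 5 \cdot 100 \left(-15\right) = 4 i 500 \left(-15\right) = 2000 i \left(-15\right) = - 30000 i$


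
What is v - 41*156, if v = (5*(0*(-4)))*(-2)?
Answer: -6396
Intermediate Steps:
v = 0 (v = (5*0)*(-2) = 0*(-2) = 0)
v - 41*156 = 0 - 41*156 = 0 - 6396 = -6396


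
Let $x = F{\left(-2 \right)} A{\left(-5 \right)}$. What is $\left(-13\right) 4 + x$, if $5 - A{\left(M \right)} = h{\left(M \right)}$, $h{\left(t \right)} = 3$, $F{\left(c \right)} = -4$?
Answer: $-60$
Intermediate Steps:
$A{\left(M \right)} = 2$ ($A{\left(M \right)} = 5 - 3 = 2$)
$x = -8$ ($x = \left(-4\right) 2 = -8$)
$\left(-13\right) 4 + x = \left(-13\right) 4 - 8 = -52 - 8 = -60$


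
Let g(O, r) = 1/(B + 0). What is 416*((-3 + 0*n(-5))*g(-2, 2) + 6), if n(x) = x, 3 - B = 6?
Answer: 2912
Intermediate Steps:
B = -3 (B = 3 - 1*6 = 3 - 6 = -3)
g(O, r) = -⅓ (g(O, r) = 1/(-3 + 0) = 1/(-3) = -⅓)
416*((-3 + 0*n(-5))*g(-2, 2) + 6) = 416*((-3 + 0*(-5))*(-⅓) + 6) = 416*((-3 + 0)*(-⅓) + 6) = 416*(-3*(-⅓) + 6) = 416*(1 + 6) = 416*7 = 2912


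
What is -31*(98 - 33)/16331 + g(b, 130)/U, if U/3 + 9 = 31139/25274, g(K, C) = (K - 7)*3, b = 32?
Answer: -10714341255/3206216237 ≈ -3.3417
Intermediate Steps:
g(K, C) = -21 + 3*K (g(K, C) = (-7 + K)*3 = -21 + 3*K)
U = -588981/25274 (U = -27 + 3*(31139/25274) = -27 + 93417/25274 = -588981/25274 ≈ -23.304)
-31*(98 - 33)/16331 + g(b, 130)/U = -31*(98 - 33)/16331 + (-21 + 3*32)/(-588981/25274) = -31*65*(1/16331) + (-21 + 96)*(-25274/588981) = -2015*1/16331 + 75*(-25274/588981) = -2015/16331 - 631850/196327 = -10714341255/3206216237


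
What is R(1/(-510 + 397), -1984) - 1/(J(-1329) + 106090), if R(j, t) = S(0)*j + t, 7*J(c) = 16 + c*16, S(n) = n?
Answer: -1431221895/721382 ≈ -1984.0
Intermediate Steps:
J(c) = 16/7 + 16*c/7 (J(c) = (16 + c*16)/7 = (16 + 16*c)/7 = 16/7 + 16*c/7)
R(j, t) = t (R(j, t) = 0*j + t = 0 + t = t)
R(1/(-510 + 397), -1984) - 1/(J(-1329) + 106090) = -1984 - 1/((16/7 + (16/7)*(-1329)) + 106090) = -1984 - 1/((16/7 - 21264/7) + 106090) = -1984 - 1/(-21248/7 + 106090) = -1984 - 1/721382/7 = -1984 - 1*7/721382 = -1984 - 7/721382 = -1431221895/721382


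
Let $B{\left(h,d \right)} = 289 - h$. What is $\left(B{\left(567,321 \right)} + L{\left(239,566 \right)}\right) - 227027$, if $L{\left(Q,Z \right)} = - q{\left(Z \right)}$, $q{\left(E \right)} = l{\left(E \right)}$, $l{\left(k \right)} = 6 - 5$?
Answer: $-227306$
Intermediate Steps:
$l{\left(k \right)} = 1$ ($l{\left(k \right)} = 6 - 5 = 1$)
$q{\left(E \right)} = 1$
$L{\left(Q,Z \right)} = -1$ ($L{\left(Q,Z \right)} = \left(-1\right) 1 = -1$)
$\left(B{\left(567,321 \right)} + L{\left(239,566 \right)}\right) - 227027 = \left(\left(289 - 567\right) - 1\right) - 227027 = \left(-278 - 1\right) - 227027 = -279 - 227027 = -227306$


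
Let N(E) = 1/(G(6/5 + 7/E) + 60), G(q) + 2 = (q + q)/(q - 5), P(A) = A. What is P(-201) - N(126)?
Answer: -3883657/19320 ≈ -201.02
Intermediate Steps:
G(q) = -2 + 2*q/(-5 + q) (G(q) = -2 + (q + q)/(q - 5) = -2 + (2*q)/(-5 + q) = -2 + 2*q/(-5 + q))
N(E) = 1/(60 + 10/(-19/5 + 7/E)) (N(E) = 1/(10/(-5 + (6/5 + 7/E)) + 60) = 1/(10/(-19/5 + 7/E) + 60) = 1/(60 + 10/(-19/5 + 7/E)))
P(-201) - N(126) = -201 - (35 - 19*126)/(10*(210 - 109*126)) = -201 - (35 - 2394)/(10*(210 - 13734)) = -201 - (-2359)/(10*(-13524)) = -201 - (-1)*(-2359)/(10*13524) = -201 - 1*337/19320 = -201 - 337/19320 = -3883657/19320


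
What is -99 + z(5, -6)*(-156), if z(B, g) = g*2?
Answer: 1773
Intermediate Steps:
z(B, g) = 2*g
-99 + z(5, -6)*(-156) = -99 + (2*(-6))*(-156) = -99 - 12*(-156) = -99 + 1872 = 1773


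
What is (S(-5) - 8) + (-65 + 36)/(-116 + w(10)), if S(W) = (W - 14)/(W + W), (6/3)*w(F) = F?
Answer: -6481/1110 ≈ -5.8387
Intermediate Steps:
w(F) = F/2
S(W) = (-14 + W)/(2*W) (S(W) = (-14 + W)/((2*W)) = (-14 + W)*(1/(2*W)) = (-14 + W)/(2*W))
(S(-5) - 8) + (-65 + 36)/(-116 + w(10)) = ((½)*(-14 - 5)/(-5) - 8) + (-65 + 36)/(-116 + (½)*10) = ((½)*(-⅕)*(-19) - 8) - 29/(-116 + 5) = (19/10 - 8) - 29/(-111) = -61/10 - 29*(-1/111) = -61/10 + 29/111 = -6481/1110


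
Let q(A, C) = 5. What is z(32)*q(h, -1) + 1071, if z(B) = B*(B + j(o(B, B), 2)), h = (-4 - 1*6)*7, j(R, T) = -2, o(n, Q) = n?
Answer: 5871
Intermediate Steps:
h = -70 (h = (-4 - 6)*7 = -10*7 = -70)
z(B) = B*(-2 + B) (z(B) = B*(B - 2) = B*(-2 + B))
z(32)*q(h, -1) + 1071 = (32*(-2 + 32))*5 + 1071 = (32*30)*5 + 1071 = 960*5 + 1071 = 4800 + 1071 = 5871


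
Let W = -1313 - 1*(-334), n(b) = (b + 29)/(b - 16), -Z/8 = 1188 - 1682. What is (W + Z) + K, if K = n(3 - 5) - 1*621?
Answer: 4701/2 ≈ 2350.5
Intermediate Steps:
Z = 3952 (Z = -8*(1188 - 1682) = -8*(-494) = 3952)
n(b) = (29 + b)/(-16 + b)
W = -979 (W = -1313 + 334 = -979)
K = -1245/2 (K = (29 + (3 - 5))/(-16 + (3 - 5)) - 1*621 = (29 - 2)/(-16 - 2) - 621 = 27/(-18) - 621 = -1/18*27 - 621 = -3/2 - 621 = -1245/2 ≈ -622.50)
(W + Z) + K = (-979 + 3952) - 1245/2 = 2973 - 1245/2 = 4701/2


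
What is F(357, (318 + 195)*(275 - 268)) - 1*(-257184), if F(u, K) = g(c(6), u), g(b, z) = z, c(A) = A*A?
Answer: 257541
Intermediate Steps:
c(A) = A**2
F(u, K) = u
F(357, (318 + 195)*(275 - 268)) - 1*(-257184) = 357 - 1*(-257184) = 357 + 257184 = 257541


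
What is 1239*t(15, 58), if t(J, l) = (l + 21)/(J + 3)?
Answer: 32627/6 ≈ 5437.8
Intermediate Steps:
t(J, l) = (21 + l)/(3 + J)
1239*t(15, 58) = 1239*((21 + 58)/(3 + 15)) = 1239*(79/18) = 32627/6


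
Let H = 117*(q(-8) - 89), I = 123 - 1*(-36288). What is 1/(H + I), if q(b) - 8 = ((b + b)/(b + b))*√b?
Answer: 4489/120924978 - 13*I*√2/40308326 ≈ 3.7122e-5 - 4.561e-7*I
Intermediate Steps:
q(b) = 8 + √b (q(b) = 8 + ((b + b)/(b + b))*√b = 8 + ((2*b)/((2*b)))*√b = 8 + ((2*b)*(1/(2*b)))*√b = 8 + 1*√b = 8 + √b)
I = 36411 (I = 123 + 36288 = 36411)
H = -9477 + 234*I*√2 (H = 117*((8 + √(-8)) - 89) = 117*((8 + 2*I*√2) - 89) = 117*(-81 + 2*I*√2) = -9477 + 234*I*√2 ≈ -9477.0 + 330.93*I)
1/(H + I) = 1/((-9477 + 234*I*√2) + 36411) = 1/(26934 + 234*I*√2)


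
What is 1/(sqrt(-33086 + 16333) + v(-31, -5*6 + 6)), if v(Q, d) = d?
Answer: -24/17329 - I*sqrt(16753)/17329 ≈ -0.001385 - 0.0074692*I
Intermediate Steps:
1/(sqrt(-33086 + 16333) + v(-31, -5*6 + 6)) = 1/(sqrt(-33086 + 16333) + (-5*6 + 6)) = 1/(sqrt(-16753) + (-30 + 6)) = 1/(I*sqrt(16753) - 24) = 1/(-24 + I*sqrt(16753))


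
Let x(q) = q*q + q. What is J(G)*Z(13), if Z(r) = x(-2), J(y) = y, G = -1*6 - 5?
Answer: -22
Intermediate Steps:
G = -11 (G = -6 - 5 = -11)
x(q) = q + q² (x(q) = q² + q = q + q²)
Z(r) = 2 (Z(r) = -2*(1 - 2) = -2*(-1) = 2)
J(G)*Z(13) = -11*2 = -22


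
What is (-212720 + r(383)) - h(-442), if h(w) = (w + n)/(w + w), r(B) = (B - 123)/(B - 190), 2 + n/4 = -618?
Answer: -18146459373/85306 ≈ -2.1272e+5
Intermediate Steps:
n = -2480 (n = -8 + 4*(-618) = -8 - 2472 = -2480)
r(B) = (-123 + B)/(-190 + B)
h(w) = (-2480 + w)/(2*w) (h(w) = (w - 2480)/(w + w) = (-2480 + w)/((2*w)) = (-2480 + w)*(1/(2*w)) = (-2480 + w)/(2*w))
(-212720 + r(383)) - h(-442) = (-212720 + (-123 + 383)/(-190 + 383)) - (-2480 - 442)/(2*(-442)) = (-212720 + 260/193) - (-1)*(-2922)/(2*442) = (-212720 + (1/193)*260) - 1*1461/442 = (-212720 + 260/193) - 1461/442 = -41054700/193 - 1461/442 = -18146459373/85306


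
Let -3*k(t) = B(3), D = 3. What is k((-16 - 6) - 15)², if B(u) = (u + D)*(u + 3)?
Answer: 144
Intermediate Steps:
B(u) = (3 + u)² (B(u) = (u + 3)*(u + 3) = (3 + u)*(3 + u) = (3 + u)²)
k(t) = -12 (k(t) = -(9 + 3² + 6*3)/3 = -(9 + 9 + 18)/3 = -⅓*36 = -12)
k((-16 - 6) - 15)² = (-12)² = 144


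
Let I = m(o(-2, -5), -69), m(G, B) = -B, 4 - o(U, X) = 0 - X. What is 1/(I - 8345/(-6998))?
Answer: 6998/491207 ≈ 0.014247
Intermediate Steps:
o(U, X) = 4 + X (o(U, X) = 4 - (0 - X) = 4 - (-1)*X = 4 + X)
I = 69 (I = -1*(-69) = 69)
1/(I - 8345/(-6998)) = 1/(69 - 8345/(-6998)) = 1/(69 - 8345*(-1/6998)) = 1/(69 + 8345/6998) = 1/(491207/6998) = 6998/491207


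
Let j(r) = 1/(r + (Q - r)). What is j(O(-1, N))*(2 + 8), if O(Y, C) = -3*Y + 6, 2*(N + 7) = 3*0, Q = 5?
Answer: 2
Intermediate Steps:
N = -7 (N = -7 + (3*0)/2 = -7 + (1/2)*0 = -7 + 0 = -7)
O(Y, C) = 6 - 3*Y
j(r) = 1/5 (j(r) = 1/(r + (5 - r)) = 1/5)
j(O(-1, N))*(2 + 8) = (2 + 8)/5 = (1/5)*10 = 2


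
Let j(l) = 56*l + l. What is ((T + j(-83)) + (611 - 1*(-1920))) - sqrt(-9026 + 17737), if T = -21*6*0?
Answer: -2200 - sqrt(8711) ≈ -2293.3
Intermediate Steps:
j(l) = 57*l
T = 0 (T = -126*0 = 0)
((T + j(-83)) + (611 - 1*(-1920))) - sqrt(-9026 + 17737) = ((0 + 57*(-83)) + (611 - 1*(-1920))) - sqrt(-9026 + 17737) = ((0 - 4731) + (611 + 1920)) - sqrt(8711) = (-4731 + 2531) - sqrt(8711) = -2200 - sqrt(8711)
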